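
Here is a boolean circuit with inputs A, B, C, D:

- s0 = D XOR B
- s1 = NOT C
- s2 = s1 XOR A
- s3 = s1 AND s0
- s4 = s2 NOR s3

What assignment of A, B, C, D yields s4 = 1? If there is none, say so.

A=0 B=1 C=1 D=1

s4 = s2 NOR s3 must be 1, so both s2 = 0 and s3 = 0.
Check with A=0 B=1 C=1 D=1:
s0 = D XOR B = 1 XOR 1 = 0
s1 = NOT C = NOT 1 = 0
s2 = s1 XOR A = 0 XOR 0 = 0
s3 = s1 AND s0 = 0 AND 0 = 0
s4 = s2 NOR s3 = 0 NOR 0 = 1
So s4 = 1 as required.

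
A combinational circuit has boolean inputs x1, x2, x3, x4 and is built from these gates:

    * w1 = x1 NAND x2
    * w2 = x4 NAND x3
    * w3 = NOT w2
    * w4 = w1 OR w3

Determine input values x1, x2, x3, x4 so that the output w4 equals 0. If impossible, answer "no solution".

w4 = w1 OR w3 must be 0, so both w1 = 0 and w3 = 0.
w1 = x1 NAND x2 must be 0, so both x1 = 1 and x2 = 1.
Check with x1=1, x2=1, x3=0, x4=1:
w1 = x1 NAND x2 = 1 NAND 1 = 0
w2 = x4 NAND x3 = 1 NAND 0 = 1
w3 = NOT w2 = NOT 1 = 0
w4 = w1 OR w3 = 0 OR 0 = 0
So w4 = 0 as required.

x1=1, x2=1, x3=0, x4=1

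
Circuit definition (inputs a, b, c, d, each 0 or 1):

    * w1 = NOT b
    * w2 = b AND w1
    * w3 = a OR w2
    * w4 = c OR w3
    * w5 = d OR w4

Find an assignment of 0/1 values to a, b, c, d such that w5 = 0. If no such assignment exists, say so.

Check with a=0, b=1, c=0, d=0:
w1 = NOT b = NOT 1 = 0
w2 = b AND w1 = 1 AND 0 = 0
w3 = a OR w2 = 0 OR 0 = 0
w4 = c OR w3 = 0 OR 0 = 0
w5 = d OR w4 = 0 OR 0 = 0
So w5 = 0 as required.

a=0, b=1, c=0, d=0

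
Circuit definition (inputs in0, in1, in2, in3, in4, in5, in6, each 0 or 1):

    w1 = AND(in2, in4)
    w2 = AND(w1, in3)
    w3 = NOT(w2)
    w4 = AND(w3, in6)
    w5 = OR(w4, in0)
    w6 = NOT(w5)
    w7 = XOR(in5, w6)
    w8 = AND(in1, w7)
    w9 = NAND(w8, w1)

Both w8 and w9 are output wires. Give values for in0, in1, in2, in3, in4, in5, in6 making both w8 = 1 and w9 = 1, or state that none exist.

in0=0, in1=1, in2=0, in3=0, in4=1, in5=1, in6=1

Check with in0=0, in1=1, in2=0, in3=0, in4=1, in5=1, in6=1:
w1 = AND(in2, in4) = AND(0, 1) = 0
w2 = AND(w1, in3) = AND(0, 0) = 0
w3 = NOT(w2) = NOT 0 = 1
w4 = AND(w3, in6) = AND(1, 1) = 1
w5 = OR(w4, in0) = OR(1, 0) = 1
w6 = NOT(w5) = NOT 1 = 0
w7 = XOR(in5, w6) = XOR(1, 0) = 1
w8 = AND(in1, w7) = AND(1, 1) = 1
w9 = NAND(w8, w1) = NAND(1, 0) = 1
So w8 = 1 and w9 = 1.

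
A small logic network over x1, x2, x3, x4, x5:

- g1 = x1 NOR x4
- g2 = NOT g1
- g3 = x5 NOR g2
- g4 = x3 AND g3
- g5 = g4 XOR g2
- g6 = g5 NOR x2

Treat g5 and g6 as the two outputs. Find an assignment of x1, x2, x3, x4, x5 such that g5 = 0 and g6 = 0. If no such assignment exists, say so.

Check with x1=0, x2=1, x3=0, x4=0, x5=0:
g1 = x1 NOR x4 = 0 NOR 0 = 1
g2 = NOT g1 = NOT 1 = 0
g3 = x5 NOR g2 = 0 NOR 0 = 1
g4 = x3 AND g3 = 0 AND 1 = 0
g5 = g4 XOR g2 = 0 XOR 0 = 0
g6 = g5 NOR x2 = 0 NOR 1 = 0
So g5 = 0 and g6 = 0.

x1=0, x2=1, x3=0, x4=0, x5=0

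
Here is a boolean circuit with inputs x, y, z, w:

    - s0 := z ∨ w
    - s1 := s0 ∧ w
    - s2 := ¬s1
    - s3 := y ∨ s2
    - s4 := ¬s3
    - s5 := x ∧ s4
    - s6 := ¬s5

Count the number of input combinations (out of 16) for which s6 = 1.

14

s6 = ¬s5 must be 1, so s5 = 0.
s5 = x ∧ s4 must be 0, so at least one of x, s4 is 0.
Enumerating the 16 input combinations, 14 give s6 = 1 and 2 give s6 = 0.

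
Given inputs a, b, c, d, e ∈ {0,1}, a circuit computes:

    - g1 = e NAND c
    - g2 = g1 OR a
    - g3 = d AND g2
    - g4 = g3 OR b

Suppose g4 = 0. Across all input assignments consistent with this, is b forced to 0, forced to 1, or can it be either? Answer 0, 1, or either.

g4 = g3 OR b must be 0, so both g3 = 0 and b = 0.
Every assignment with g4 = 0 has b = 0; there are 9 such assignment(s).

0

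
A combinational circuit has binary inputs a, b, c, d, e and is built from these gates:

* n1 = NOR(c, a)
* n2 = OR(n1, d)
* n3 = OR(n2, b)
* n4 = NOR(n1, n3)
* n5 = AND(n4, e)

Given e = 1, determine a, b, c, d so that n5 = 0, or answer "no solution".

a=1 b=0 c=0 d=1

Check with e = 1 and a=1, b=0, c=0, d=1:
n1 = NOR(c, a) = NOR(0, 1) = 0
n2 = OR(n1, d) = OR(0, 1) = 1
n3 = OR(n2, b) = OR(1, 0) = 1
n4 = NOR(n1, n3) = NOR(0, 1) = 0
n5 = AND(n4, e) = AND(0, 1) = 0
So n5 = 0.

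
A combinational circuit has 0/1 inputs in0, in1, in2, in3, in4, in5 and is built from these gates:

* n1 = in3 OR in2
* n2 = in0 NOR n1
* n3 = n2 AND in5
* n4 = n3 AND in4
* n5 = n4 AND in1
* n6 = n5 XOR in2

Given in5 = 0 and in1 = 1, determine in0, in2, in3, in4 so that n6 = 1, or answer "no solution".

n6 = n5 XOR in2 must be 1, so n5 and in2 differ.
Check with in5 = 0 and in1 = 1 and in0=0, in2=1, in3=1, in4=0:
n1 = in3 OR in2 = 1 OR 1 = 1
n2 = in0 NOR n1 = 0 NOR 1 = 0
n3 = n2 AND in5 = 0 AND 0 = 0
n4 = n3 AND in4 = 0 AND 0 = 0
n5 = n4 AND in1 = 0 AND 1 = 0
n6 = n5 XOR in2 = 0 XOR 1 = 1
So n6 = 1.

in0=0 in2=1 in3=1 in4=0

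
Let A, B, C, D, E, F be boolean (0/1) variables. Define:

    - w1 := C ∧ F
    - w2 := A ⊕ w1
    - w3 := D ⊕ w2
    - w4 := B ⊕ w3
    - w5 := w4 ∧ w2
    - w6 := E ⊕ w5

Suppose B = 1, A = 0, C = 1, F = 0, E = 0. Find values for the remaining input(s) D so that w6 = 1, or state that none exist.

With B = 1, A = 0, C = 1, F = 0, E = 0 fixed, none of the 2 settings of D give w6 = 1.
For example, with D=0:
w1 = C ∧ F = 1 ∧ 0 = 0
w2 = A ⊕ w1 = 0 ⊕ 0 = 0
w3 = D ⊕ w2 = 0 ⊕ 0 = 0
w4 = B ⊕ w3 = 1 ⊕ 0 = 1
w5 = w4 ∧ w2 = 1 ∧ 0 = 0
w6 = E ⊕ w5 = 0 ⊕ 0 = 0
giving w6 = 0 ≠ 1.

no solution exists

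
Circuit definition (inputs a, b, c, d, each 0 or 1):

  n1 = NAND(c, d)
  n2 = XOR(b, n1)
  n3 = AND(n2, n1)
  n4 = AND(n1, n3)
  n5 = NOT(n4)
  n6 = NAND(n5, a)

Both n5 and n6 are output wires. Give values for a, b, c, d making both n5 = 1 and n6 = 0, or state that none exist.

a=1, b=1, c=0, d=0

Check with a=1, b=1, c=0, d=0:
n1 = NAND(c, d) = NAND(0, 0) = 1
n2 = XOR(b, n1) = XOR(1, 1) = 0
n3 = AND(n2, n1) = AND(0, 1) = 0
n4 = AND(n1, n3) = AND(1, 0) = 0
n5 = NOT(n4) = NOT 0 = 1
n6 = NAND(n5, a) = NAND(1, 1) = 0
So n5 = 1 and n6 = 0.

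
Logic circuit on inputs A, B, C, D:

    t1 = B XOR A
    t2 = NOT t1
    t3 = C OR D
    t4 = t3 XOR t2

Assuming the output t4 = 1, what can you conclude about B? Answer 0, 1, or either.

Both values of B occur among assignments with t4 = 1:
  B=0: A=0, B=0, C=0, D=0
  B=1: A=0, B=1, C=0, D=1

either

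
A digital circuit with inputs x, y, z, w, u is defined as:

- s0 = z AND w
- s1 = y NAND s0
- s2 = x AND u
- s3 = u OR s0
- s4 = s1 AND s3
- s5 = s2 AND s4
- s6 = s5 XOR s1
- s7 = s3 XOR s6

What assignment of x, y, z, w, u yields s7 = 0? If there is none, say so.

x=0 y=1 z=0 w=1 u=1

s7 = s3 XOR s6 must be 0, so s3 and s6 are equal.
Check with x=0 y=1 z=0 w=1 u=1:
s0 = z AND w = 0 AND 1 = 0
s1 = y NAND s0 = 1 NAND 0 = 1
s2 = x AND u = 0 AND 1 = 0
s3 = u OR s0 = 1 OR 0 = 1
s4 = s1 AND s3 = 1 AND 1 = 1
s5 = s2 AND s4 = 0 AND 1 = 0
s6 = s5 XOR s1 = 0 XOR 1 = 1
s7 = s3 XOR s6 = 1 XOR 1 = 0
So s7 = 0 as required.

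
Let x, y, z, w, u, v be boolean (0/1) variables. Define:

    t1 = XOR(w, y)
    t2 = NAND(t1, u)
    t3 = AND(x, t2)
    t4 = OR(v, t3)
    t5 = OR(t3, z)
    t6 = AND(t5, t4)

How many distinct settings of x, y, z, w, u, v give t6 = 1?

t6 = AND(t5, t4) must be 1, so both t5 = 1 and t4 = 1.
t5 = OR(t3, z) must be 1, so at least one of t3, z is 1.
t4 = OR(v, t3) must be 1, so at least one of v, t3 is 1.
Enumerating the 64 input combinations, 34 give t6 = 1 and 30 give t6 = 0.

34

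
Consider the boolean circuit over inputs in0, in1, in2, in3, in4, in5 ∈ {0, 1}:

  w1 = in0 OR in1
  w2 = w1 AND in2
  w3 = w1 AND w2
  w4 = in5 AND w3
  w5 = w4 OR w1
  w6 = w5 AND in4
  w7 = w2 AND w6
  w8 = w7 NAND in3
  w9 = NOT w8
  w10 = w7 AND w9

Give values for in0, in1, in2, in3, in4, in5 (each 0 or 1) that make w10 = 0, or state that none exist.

in0=1, in1=1, in2=0, in3=1, in4=1, in5=1

w10 = w7 AND w9 must be 0, so at least one of w7, w9 is 0.
Check with in0=1, in1=1, in2=0, in3=1, in4=1, in5=1:
w1 = in0 OR in1 = 1 OR 1 = 1
w2 = w1 AND in2 = 1 AND 0 = 0
w3 = w1 AND w2 = 1 AND 0 = 0
w4 = in5 AND w3 = 1 AND 0 = 0
w5 = w4 OR w1 = 0 OR 1 = 1
w6 = w5 AND in4 = 1 AND 1 = 1
w7 = w2 AND w6 = 0 AND 1 = 0
w8 = w7 NAND in3 = 0 NAND 1 = 1
w9 = NOT w8 = NOT 1 = 0
w10 = w7 AND w9 = 0 AND 0 = 0
So w10 = 0 as required.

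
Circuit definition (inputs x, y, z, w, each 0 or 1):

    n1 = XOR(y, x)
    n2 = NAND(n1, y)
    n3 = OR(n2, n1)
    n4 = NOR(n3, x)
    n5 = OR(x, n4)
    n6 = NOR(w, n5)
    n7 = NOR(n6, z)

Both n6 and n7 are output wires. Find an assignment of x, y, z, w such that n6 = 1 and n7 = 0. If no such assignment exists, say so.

Check with x=0, y=1, z=0, w=0:
n1 = XOR(y, x) = XOR(1, 0) = 1
n2 = NAND(n1, y) = NAND(1, 1) = 0
n3 = OR(n2, n1) = OR(0, 1) = 1
n4 = NOR(n3, x) = NOR(1, 0) = 0
n5 = OR(x, n4) = OR(0, 0) = 0
n6 = NOR(w, n5) = NOR(0, 0) = 1
n7 = NOR(n6, z) = NOR(1, 0) = 0
So n6 = 1 and n7 = 0.

x=0, y=1, z=0, w=0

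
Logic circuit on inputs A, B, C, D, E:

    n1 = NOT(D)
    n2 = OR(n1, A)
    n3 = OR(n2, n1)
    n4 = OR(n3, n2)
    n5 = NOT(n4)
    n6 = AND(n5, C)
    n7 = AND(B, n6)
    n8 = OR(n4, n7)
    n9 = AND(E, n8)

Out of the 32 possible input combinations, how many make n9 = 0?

n9 = AND(E, n8) must be 0, so at least one of E, n8 is 0.
Enumerating the 32 input combinations, 19 give n9 = 0 and 13 give n9 = 1.

19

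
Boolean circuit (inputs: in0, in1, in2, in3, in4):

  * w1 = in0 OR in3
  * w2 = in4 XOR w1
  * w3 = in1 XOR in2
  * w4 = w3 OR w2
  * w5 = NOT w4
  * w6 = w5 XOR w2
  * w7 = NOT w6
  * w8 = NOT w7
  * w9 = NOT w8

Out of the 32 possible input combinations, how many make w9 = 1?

8

w9 = NOT w8 must be 1, so w8 = 0.
Enumerating the 32 input combinations, 8 give w9 = 1 and 24 give w9 = 0.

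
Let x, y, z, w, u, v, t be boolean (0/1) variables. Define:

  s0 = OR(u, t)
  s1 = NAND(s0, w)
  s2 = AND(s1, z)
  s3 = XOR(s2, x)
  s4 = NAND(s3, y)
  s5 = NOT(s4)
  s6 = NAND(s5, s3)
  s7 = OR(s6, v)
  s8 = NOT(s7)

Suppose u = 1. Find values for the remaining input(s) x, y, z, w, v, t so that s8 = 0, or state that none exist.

x=0 y=1 z=0 w=1 v=0 t=1

s8 = NOT(s7) must be 0, so s7 = 1.
Check with u = 1 and x=0, y=1, z=0, w=1, v=0, t=1:
s0 = OR(u, t) = OR(1, 1) = 1
s1 = NAND(s0, w) = NAND(1, 1) = 0
s2 = AND(s1, z) = AND(0, 0) = 0
s3 = XOR(s2, x) = XOR(0, 0) = 0
s4 = NAND(s3, y) = NAND(0, 1) = 1
s5 = NOT(s4) = NOT 1 = 0
s6 = NAND(s5, s3) = NAND(0, 0) = 1
s7 = OR(s6, v) = OR(1, 0) = 1
s8 = NOT(s7) = NOT 1 = 0
So s8 = 0.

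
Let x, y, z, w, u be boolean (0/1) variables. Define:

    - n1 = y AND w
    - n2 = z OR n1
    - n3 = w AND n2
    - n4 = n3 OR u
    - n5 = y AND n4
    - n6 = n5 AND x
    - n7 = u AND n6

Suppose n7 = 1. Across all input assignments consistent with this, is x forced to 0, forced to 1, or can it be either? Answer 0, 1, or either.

1

n7 = u AND n6 must be 1, so both u = 1 and n6 = 1.
Every assignment with n7 = 1 has x = 1; there are 4 such assignment(s).
  x=1, y=1, z=0, w=0, u=1
  x=1, y=1, z=0, w=1, u=1
  x=1, y=1, z=1, w=0, u=1
  x=1, y=1, z=1, w=1, u=1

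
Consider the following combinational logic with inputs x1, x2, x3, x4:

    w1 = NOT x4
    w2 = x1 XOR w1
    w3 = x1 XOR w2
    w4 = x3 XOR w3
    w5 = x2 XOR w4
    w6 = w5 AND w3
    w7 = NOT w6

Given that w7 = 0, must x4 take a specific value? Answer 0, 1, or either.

0

w7 = NOT w6 must be 0, so w6 = 1.
w6 = w5 AND w3 must be 1, so both w5 = 1 and w3 = 1.
Every assignment with w7 = 0 has x4 = 0; there are 4 such assignment(s).
  x1=0, x2=0, x3=0, x4=0
  x1=0, x2=1, x3=1, x4=0
  x1=1, x2=0, x3=0, x4=0
  x1=1, x2=1, x3=1, x4=0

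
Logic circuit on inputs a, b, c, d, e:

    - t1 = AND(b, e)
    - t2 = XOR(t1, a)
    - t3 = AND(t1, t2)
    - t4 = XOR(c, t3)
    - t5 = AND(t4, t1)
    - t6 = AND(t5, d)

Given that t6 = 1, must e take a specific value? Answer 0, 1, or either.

t6 = AND(t5, d) must be 1, so both t5 = 1 and d = 1.
t5 = AND(t4, t1) must be 1, so both t4 = 1 and t1 = 1.
t4 = XOR(c, t3) must be 1, so c and t3 differ.
Every assignment with t6 = 1 has e = 1; there are 2 such assignment(s).
  a=0, b=1, c=0, d=1, e=1
  a=1, b=1, c=1, d=1, e=1

1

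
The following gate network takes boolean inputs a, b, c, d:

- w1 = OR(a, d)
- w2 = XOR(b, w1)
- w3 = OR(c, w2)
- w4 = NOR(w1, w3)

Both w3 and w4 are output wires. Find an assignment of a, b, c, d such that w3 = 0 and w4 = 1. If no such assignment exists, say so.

Check with a=0 b=0 c=0 d=0:
w1 = OR(a, d) = OR(0, 0) = 0
w2 = XOR(b, w1) = XOR(0, 0) = 0
w3 = OR(c, w2) = OR(0, 0) = 0
w4 = NOR(w1, w3) = NOR(0, 0) = 1
So w3 = 0 and w4 = 1.

a=0 b=0 c=0 d=0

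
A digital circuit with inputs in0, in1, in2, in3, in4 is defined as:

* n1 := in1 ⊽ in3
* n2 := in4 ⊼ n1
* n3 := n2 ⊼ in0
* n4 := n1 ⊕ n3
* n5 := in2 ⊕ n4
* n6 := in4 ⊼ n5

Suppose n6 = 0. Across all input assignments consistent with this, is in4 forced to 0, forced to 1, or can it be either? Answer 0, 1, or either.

n6 = in4 ⊼ n5 must be 0, so both in4 = 1 and n5 = 1.
Every assignment with n6 = 0 has in4 = 1; there are 8 such assignment(s).

1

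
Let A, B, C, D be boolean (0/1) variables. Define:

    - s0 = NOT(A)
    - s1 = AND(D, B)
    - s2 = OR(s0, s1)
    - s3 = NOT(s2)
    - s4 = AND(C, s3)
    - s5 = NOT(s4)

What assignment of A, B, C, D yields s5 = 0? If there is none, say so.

A=1, B=0, C=1, D=0

s5 = NOT(s4) must be 0, so s4 = 1.
s4 = AND(C, s3) must be 1, so both C = 1 and s3 = 1.
Check with A=1, B=0, C=1, D=0:
s0 = NOT(A) = NOT 1 = 0
s1 = AND(D, B) = AND(0, 0) = 0
s2 = OR(s0, s1) = OR(0, 0) = 0
s3 = NOT(s2) = NOT 0 = 1
s4 = AND(C, s3) = AND(1, 1) = 1
s5 = NOT(s4) = NOT 1 = 0
So s5 = 0 as required.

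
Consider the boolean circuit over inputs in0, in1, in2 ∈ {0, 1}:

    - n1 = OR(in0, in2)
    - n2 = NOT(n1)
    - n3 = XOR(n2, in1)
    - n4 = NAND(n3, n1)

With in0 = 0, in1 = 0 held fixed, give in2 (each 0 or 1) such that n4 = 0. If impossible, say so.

With in0 = 0, in1 = 0 fixed, none of the 2 settings of in2 give n4 = 0.
For example, with in2=0:
n1 = OR(in0, in2) = OR(0, 0) = 0
n2 = NOT(n1) = NOT 0 = 1
n3 = XOR(n2, in1) = XOR(1, 0) = 1
n4 = NAND(n3, n1) = NAND(1, 0) = 1
giving n4 = 1 ≠ 0.

no solution exists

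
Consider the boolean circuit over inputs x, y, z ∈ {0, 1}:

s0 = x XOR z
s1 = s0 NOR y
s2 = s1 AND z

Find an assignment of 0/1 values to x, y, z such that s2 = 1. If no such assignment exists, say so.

x=1 y=0 z=1

Check with x=1 y=0 z=1:
s0 = x XOR z = 1 XOR 1 = 0
s1 = s0 NOR y = 0 NOR 0 = 1
s2 = s1 AND z = 1 AND 1 = 1
So s2 = 1 as required.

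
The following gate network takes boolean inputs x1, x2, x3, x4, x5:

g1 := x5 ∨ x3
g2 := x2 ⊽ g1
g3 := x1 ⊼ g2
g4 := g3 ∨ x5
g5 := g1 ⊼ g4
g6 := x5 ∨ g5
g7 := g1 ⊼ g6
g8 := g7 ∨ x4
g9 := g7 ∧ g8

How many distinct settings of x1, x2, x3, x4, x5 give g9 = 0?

16

g9 = g7 ∧ g8 must be 0, so at least one of g7, g8 is 0.
Enumerating the 32 input combinations, 16 give g9 = 0 and 16 give g9 = 1.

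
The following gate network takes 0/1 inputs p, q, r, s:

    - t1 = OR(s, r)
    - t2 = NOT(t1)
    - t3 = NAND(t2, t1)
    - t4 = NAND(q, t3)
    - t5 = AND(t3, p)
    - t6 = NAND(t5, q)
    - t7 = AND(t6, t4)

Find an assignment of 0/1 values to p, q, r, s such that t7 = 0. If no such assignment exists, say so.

p=0, q=1, r=1, s=1

t7 = AND(t6, t4) must be 0, so at least one of t6, t4 is 0.
Check with p=0, q=1, r=1, s=1:
t1 = OR(s, r) = OR(1, 1) = 1
t2 = NOT(t1) = NOT 1 = 0
t3 = NAND(t2, t1) = NAND(0, 1) = 1
t4 = NAND(q, t3) = NAND(1, 1) = 0
t5 = AND(t3, p) = AND(1, 0) = 0
t6 = NAND(t5, q) = NAND(0, 1) = 1
t7 = AND(t6, t4) = AND(1, 0) = 0
So t7 = 0 as required.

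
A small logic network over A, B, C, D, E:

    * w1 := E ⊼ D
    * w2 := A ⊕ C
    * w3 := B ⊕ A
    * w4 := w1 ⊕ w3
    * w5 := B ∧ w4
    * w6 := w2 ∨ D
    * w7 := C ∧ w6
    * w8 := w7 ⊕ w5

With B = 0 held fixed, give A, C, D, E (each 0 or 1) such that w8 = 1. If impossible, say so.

w8 = w7 ⊕ w5 must be 1, so w7 and w5 differ.
Check with B = 0 and A=1, C=1, D=1, E=0:
w1 = E ⊼ D = 0 ⊼ 1 = 1
w2 = A ⊕ C = 1 ⊕ 1 = 0
w3 = B ⊕ A = 0 ⊕ 1 = 1
w4 = w1 ⊕ w3 = 1 ⊕ 1 = 0
w5 = B ∧ w4 = 0 ∧ 0 = 0
w6 = w2 ∨ D = 0 ∨ 1 = 1
w7 = C ∧ w6 = 1 ∧ 1 = 1
w8 = w7 ⊕ w5 = 1 ⊕ 0 = 1
So w8 = 1.

A=1, C=1, D=1, E=0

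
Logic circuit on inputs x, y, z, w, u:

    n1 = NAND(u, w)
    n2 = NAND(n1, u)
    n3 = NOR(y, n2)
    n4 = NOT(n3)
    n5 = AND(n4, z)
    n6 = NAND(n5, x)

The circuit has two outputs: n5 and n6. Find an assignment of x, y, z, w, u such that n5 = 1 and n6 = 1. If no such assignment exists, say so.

x=0, y=1, z=1, w=0, u=0

Check with x=0, y=1, z=1, w=0, u=0:
n1 = NAND(u, w) = NAND(0, 0) = 1
n2 = NAND(n1, u) = NAND(1, 0) = 1
n3 = NOR(y, n2) = NOR(1, 1) = 0
n4 = NOT(n3) = NOT 0 = 1
n5 = AND(n4, z) = AND(1, 1) = 1
n6 = NAND(n5, x) = NAND(1, 0) = 1
So n5 = 1 and n6 = 1.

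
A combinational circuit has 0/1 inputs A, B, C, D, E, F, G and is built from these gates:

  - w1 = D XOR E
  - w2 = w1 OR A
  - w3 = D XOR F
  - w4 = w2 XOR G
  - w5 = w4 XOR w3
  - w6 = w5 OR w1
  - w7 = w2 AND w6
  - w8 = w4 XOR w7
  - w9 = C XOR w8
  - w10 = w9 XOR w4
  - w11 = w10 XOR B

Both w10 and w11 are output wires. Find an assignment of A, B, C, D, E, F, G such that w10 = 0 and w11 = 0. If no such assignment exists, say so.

Check with A=1, B=0, C=1, D=1, E=0, F=0, G=0:
w1 = D XOR E = 1 XOR 0 = 1
w2 = w1 OR A = 1 OR 1 = 1
w3 = D XOR F = 1 XOR 0 = 1
w4 = w2 XOR G = 1 XOR 0 = 1
w5 = w4 XOR w3 = 1 XOR 1 = 0
w6 = w5 OR w1 = 0 OR 1 = 1
w7 = w2 AND w6 = 1 AND 1 = 1
w8 = w4 XOR w7 = 1 XOR 1 = 0
w9 = C XOR w8 = 1 XOR 0 = 1
w10 = w9 XOR w4 = 1 XOR 1 = 0
w11 = w10 XOR B = 0 XOR 0 = 0
So w10 = 0 and w11 = 0.

A=1, B=0, C=1, D=1, E=0, F=0, G=0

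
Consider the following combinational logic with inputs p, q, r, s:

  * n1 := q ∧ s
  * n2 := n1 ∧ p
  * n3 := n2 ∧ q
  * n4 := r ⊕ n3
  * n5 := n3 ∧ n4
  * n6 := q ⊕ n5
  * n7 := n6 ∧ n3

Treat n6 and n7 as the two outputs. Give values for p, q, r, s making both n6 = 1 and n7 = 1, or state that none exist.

Check with p=1, q=1, r=1, s=1:
n1 = q ∧ s = 1 ∧ 1 = 1
n2 = n1 ∧ p = 1 ∧ 1 = 1
n3 = n2 ∧ q = 1 ∧ 1 = 1
n4 = r ⊕ n3 = 1 ⊕ 1 = 0
n5 = n3 ∧ n4 = 1 ∧ 0 = 0
n6 = q ⊕ n5 = 1 ⊕ 0 = 1
n7 = n6 ∧ n3 = 1 ∧ 1 = 1
So n6 = 1 and n7 = 1.

p=1, q=1, r=1, s=1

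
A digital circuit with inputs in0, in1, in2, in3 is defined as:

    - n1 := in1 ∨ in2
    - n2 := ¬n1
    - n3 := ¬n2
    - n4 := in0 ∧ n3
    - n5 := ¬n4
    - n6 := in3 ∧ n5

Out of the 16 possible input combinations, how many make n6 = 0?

11

n6 = in3 ∧ n5 must be 0, so at least one of in3, n5 is 0.
Enumerating the 16 input combinations, 11 give n6 = 0 and 5 give n6 = 1.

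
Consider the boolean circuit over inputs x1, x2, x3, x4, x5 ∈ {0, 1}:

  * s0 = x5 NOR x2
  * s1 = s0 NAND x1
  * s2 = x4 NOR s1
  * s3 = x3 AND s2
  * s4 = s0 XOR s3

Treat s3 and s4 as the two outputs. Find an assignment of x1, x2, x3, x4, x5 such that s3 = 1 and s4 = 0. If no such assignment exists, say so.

x1=1, x2=0, x3=1, x4=0, x5=0

Check with x1=1, x2=0, x3=1, x4=0, x5=0:
s0 = x5 NOR x2 = 0 NOR 0 = 1
s1 = s0 NAND x1 = 1 NAND 1 = 0
s2 = x4 NOR s1 = 0 NOR 0 = 1
s3 = x3 AND s2 = 1 AND 1 = 1
s4 = s0 XOR s3 = 1 XOR 1 = 0
So s3 = 1 and s4 = 0.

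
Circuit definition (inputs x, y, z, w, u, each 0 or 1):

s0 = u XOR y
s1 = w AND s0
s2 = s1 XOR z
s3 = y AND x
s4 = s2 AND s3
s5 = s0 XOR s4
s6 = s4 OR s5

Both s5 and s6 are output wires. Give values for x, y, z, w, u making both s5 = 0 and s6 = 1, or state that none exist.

x=1, y=1, z=1, w=0, u=0

Check with x=1, y=1, z=1, w=0, u=0:
s0 = u XOR y = 0 XOR 1 = 1
s1 = w AND s0 = 0 AND 1 = 0
s2 = s1 XOR z = 0 XOR 1 = 1
s3 = y AND x = 1 AND 1 = 1
s4 = s2 AND s3 = 1 AND 1 = 1
s5 = s0 XOR s4 = 1 XOR 1 = 0
s6 = s4 OR s5 = 1 OR 0 = 1
So s5 = 0 and s6 = 1.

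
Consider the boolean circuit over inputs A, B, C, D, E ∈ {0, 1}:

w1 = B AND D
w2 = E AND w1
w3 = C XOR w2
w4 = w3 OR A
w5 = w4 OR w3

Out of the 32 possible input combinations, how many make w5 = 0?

8

w5 = w4 OR w3 must be 0, so both w4 = 0 and w3 = 0.
w4 = w3 OR A must be 0, so both w3 = 0 and A = 0.
w3 = C XOR w2 must be 0, so C and w2 are equal.
Enumerating the 32 input combinations, 8 give w5 = 0 and 24 give w5 = 1.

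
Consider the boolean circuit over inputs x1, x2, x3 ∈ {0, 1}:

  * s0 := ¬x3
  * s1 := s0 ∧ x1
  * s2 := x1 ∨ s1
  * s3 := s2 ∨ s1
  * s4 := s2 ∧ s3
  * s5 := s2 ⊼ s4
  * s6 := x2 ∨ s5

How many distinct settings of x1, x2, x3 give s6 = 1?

6

s6 = x2 ∨ s5 must be 1, so at least one of x2, s5 is 1.
Satisfying assignments:
  x1=0, x2=0, x3=0
  x1=0, x2=0, x3=1
  x1=0, x2=1, x3=0
  x1=0, x2=1, x3=1
  x1=1, x2=1, x3=0
  x1=1, x2=1, x3=1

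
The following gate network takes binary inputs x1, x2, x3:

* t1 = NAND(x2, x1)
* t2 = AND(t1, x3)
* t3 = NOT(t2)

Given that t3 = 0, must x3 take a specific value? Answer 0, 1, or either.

t3 = NOT(t2) must be 0, so t2 = 1.
Every assignment with t3 = 0 has x3 = 1; there are 3 such assignment(s).
  x1=0, x2=0, x3=1
  x1=0, x2=1, x3=1
  x1=1, x2=0, x3=1

1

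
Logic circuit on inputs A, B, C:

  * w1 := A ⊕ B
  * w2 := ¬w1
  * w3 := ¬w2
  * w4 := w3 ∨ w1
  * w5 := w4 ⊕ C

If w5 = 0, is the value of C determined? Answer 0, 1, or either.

either

Both values of C occur among assignments with w5 = 0:
  C=0: A=0, B=0, C=0
  C=1: A=0, B=1, C=1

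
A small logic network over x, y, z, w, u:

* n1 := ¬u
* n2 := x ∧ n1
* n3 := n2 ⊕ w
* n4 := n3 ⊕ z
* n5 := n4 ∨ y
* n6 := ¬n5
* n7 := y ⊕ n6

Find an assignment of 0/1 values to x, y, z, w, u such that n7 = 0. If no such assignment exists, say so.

x=1, y=0, z=0, w=0, u=0

Check with x=1, y=0, z=0, w=0, u=0:
n1 = ¬u = ¬0 = 1
n2 = x ∧ n1 = 1 ∧ 1 = 1
n3 = n2 ⊕ w = 1 ⊕ 0 = 1
n4 = n3 ⊕ z = 1 ⊕ 0 = 1
n5 = n4 ∨ y = 1 ∨ 0 = 1
n6 = ¬n5 = ¬1 = 0
n7 = y ⊕ n6 = 0 ⊕ 0 = 0
So n7 = 0 as required.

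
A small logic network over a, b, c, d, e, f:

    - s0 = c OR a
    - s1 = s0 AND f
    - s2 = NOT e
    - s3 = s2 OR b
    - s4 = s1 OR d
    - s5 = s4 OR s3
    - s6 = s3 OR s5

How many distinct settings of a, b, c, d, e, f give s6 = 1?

s6 = s3 OR s5 must be 1, so at least one of s3, s5 is 1.
Enumerating the 64 input combinations, 59 give s6 = 1 and 5 give s6 = 0.

59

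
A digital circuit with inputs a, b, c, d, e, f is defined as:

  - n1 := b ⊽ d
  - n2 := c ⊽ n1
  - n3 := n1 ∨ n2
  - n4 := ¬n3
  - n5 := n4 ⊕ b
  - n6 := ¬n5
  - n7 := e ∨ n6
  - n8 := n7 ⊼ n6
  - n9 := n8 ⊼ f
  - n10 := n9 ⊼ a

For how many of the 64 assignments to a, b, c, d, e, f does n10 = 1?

n10 = n9 ⊼ a must be 1, so at least one of n9, a is 0.
Enumerating the 64 input combinations, 38 give n10 = 1 and 26 give n10 = 0.

38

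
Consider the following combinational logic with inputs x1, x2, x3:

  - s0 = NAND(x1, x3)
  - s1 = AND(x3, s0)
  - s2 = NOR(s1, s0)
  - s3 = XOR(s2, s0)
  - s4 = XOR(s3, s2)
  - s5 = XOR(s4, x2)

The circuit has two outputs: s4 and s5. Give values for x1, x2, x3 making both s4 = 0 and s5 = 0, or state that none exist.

Check with x1=1, x2=0, x3=1:
s0 = NAND(x1, x3) = NAND(1, 1) = 0
s1 = AND(x3, s0) = AND(1, 0) = 0
s2 = NOR(s1, s0) = NOR(0, 0) = 1
s3 = XOR(s2, s0) = XOR(1, 0) = 1
s4 = XOR(s3, s2) = XOR(1, 1) = 0
s5 = XOR(s4, x2) = XOR(0, 0) = 0
So s4 = 0 and s5 = 0.

x1=1, x2=0, x3=1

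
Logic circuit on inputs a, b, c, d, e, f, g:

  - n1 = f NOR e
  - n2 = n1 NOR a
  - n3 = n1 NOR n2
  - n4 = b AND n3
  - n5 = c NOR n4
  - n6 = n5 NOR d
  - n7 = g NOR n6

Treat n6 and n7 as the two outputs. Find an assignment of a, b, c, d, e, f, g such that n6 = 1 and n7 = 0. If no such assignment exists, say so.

a=0, b=0, c=1, d=0, e=1, f=0, g=1

Check with a=0, b=0, c=1, d=0, e=1, f=0, g=1:
n1 = f NOR e = 0 NOR 1 = 0
n2 = n1 NOR a = 0 NOR 0 = 1
n3 = n1 NOR n2 = 0 NOR 1 = 0
n4 = b AND n3 = 0 AND 0 = 0
n5 = c NOR n4 = 1 NOR 0 = 0
n6 = n5 NOR d = 0 NOR 0 = 1
n7 = g NOR n6 = 1 NOR 1 = 0
So n6 = 1 and n7 = 0.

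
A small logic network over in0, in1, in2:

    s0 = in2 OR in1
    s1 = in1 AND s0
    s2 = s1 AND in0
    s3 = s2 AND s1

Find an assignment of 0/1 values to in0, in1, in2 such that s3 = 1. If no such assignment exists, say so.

Check with in0=1 in1=1 in2=0:
s0 = in2 OR in1 = 0 OR 1 = 1
s1 = in1 AND s0 = 1 AND 1 = 1
s2 = s1 AND in0 = 1 AND 1 = 1
s3 = s2 AND s1 = 1 AND 1 = 1
So s3 = 1 as required.

in0=1 in1=1 in2=0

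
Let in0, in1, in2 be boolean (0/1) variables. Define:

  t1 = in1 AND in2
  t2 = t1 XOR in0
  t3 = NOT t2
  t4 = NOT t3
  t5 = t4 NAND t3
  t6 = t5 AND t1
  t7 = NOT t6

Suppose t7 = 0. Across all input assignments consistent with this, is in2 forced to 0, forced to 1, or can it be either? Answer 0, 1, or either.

1

t7 = NOT t6 must be 0, so t6 = 1.
t6 = t5 AND t1 must be 1, so both t5 = 1 and t1 = 1.
Every assignment with t7 = 0 has in2 = 1; there are 2 such assignment(s).
  in0=0, in1=1, in2=1
  in0=1, in1=1, in2=1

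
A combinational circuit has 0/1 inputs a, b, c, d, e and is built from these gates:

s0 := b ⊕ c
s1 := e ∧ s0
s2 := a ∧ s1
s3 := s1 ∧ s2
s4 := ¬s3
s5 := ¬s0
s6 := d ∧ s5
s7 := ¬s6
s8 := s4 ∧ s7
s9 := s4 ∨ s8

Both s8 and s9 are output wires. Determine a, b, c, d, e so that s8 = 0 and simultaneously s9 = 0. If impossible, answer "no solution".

a=1, b=0, c=1, d=1, e=1

Check with a=1, b=0, c=1, d=1, e=1:
s0 = b ⊕ c = 0 ⊕ 1 = 1
s1 = e ∧ s0 = 1 ∧ 1 = 1
s2 = a ∧ s1 = 1 ∧ 1 = 1
s3 = s1 ∧ s2 = 1 ∧ 1 = 1
s4 = ¬s3 = ¬1 = 0
s5 = ¬s0 = ¬1 = 0
s6 = d ∧ s5 = 1 ∧ 0 = 0
s7 = ¬s6 = ¬0 = 1
s8 = s4 ∧ s7 = 0 ∧ 1 = 0
s9 = s4 ∨ s8 = 0 ∨ 0 = 0
So s8 = 0 and s9 = 0.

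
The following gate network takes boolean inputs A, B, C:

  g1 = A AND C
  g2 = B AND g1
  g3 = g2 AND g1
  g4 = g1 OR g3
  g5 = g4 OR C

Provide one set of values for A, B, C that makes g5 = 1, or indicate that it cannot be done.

Check with A=1 B=1 C=1:
g1 = A AND C = 1 AND 1 = 1
g2 = B AND g1 = 1 AND 1 = 1
g3 = g2 AND g1 = 1 AND 1 = 1
g4 = g1 OR g3 = 1 OR 1 = 1
g5 = g4 OR C = 1 OR 1 = 1
So g5 = 1 as required.

A=1 B=1 C=1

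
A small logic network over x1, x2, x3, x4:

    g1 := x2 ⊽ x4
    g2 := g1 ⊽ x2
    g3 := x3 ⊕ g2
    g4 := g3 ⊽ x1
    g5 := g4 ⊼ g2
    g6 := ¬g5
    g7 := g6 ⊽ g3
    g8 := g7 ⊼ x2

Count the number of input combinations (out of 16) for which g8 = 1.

g8 = g7 ⊼ x2 must be 1, so at least one of g7, x2 is 0.
Enumerating the 16 input combinations, 12 give g8 = 1 and 4 give g8 = 0.

12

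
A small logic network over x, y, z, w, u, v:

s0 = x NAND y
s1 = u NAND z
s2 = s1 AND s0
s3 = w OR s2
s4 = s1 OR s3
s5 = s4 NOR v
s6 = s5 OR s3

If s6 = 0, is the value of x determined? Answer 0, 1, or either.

Both values of x occur among assignments with s6 = 0:
  x=0: x=0, y=0, z=1, w=0, u=1, v=1
  x=1: x=1, y=0, z=1, w=0, u=1, v=1

either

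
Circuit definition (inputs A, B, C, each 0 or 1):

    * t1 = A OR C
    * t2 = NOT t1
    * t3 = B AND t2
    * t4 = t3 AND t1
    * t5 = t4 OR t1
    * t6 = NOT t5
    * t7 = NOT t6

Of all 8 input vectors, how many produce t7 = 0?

t7 = NOT t6 must be 0, so t6 = 1.
Satisfying assignments:
  A=0, B=0, C=0
  A=0, B=1, C=0

2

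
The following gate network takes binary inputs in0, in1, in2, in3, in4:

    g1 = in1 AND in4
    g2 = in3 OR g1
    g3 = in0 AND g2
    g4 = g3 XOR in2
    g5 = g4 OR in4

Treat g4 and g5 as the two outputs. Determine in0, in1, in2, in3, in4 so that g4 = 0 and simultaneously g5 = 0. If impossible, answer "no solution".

in0=1 in1=0 in2=0 in3=0 in4=0

Check with in0=1 in1=0 in2=0 in3=0 in4=0:
g1 = in1 AND in4 = 0 AND 0 = 0
g2 = in3 OR g1 = 0 OR 0 = 0
g3 = in0 AND g2 = 1 AND 0 = 0
g4 = g3 XOR in2 = 0 XOR 0 = 0
g5 = g4 OR in4 = 0 OR 0 = 0
So g4 = 0 and g5 = 0.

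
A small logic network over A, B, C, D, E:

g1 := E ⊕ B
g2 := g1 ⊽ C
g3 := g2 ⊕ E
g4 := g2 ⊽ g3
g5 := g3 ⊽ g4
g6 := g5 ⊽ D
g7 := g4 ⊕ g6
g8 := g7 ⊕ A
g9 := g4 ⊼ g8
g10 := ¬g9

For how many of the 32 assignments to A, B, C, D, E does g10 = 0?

26

g10 = ¬g9 must be 0, so g9 = 1.
Enumerating the 32 input combinations, 26 give g10 = 0 and 6 give g10 = 1.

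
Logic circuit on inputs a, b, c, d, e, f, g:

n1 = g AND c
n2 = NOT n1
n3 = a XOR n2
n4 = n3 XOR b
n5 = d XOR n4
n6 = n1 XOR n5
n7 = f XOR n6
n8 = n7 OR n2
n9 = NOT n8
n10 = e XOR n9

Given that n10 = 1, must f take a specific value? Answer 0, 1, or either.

either

Both values of f occur among assignments with n10 = 1:
  f=0: a=0, b=0, c=0, d=0, e=1, f=0, g=0
  f=1: a=0, b=0, c=0, d=0, e=1, f=1, g=0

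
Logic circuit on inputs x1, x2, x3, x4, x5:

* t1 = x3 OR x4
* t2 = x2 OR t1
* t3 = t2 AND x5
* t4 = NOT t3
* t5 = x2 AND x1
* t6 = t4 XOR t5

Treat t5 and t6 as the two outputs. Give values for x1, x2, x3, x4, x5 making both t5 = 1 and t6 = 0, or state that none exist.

Check with x1=1 x2=1 x3=1 x4=1 x5=0:
t1 = x3 OR x4 = 1 OR 1 = 1
t2 = x2 OR t1 = 1 OR 1 = 1
t3 = t2 AND x5 = 1 AND 0 = 0
t4 = NOT t3 = NOT 0 = 1
t5 = x2 AND x1 = 1 AND 1 = 1
t6 = t4 XOR t5 = 1 XOR 1 = 0
So t5 = 1 and t6 = 0.

x1=1 x2=1 x3=1 x4=1 x5=0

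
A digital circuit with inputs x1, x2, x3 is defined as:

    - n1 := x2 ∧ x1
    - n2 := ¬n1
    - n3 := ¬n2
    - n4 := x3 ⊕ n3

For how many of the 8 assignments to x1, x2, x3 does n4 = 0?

n4 = x3 ⊕ n3 must be 0, so x3 and n3 are equal.
Satisfying assignments:
  x1=0, x2=0, x3=0
  x1=0, x2=1, x3=0
  x1=1, x2=0, x3=0
  x1=1, x2=1, x3=1

4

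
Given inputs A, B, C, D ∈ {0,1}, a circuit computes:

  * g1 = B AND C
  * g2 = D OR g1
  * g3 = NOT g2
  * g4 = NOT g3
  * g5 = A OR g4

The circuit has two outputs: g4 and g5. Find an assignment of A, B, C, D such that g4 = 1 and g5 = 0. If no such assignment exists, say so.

Across all 16 input combinations, none give both g4 = 1 and g5 = 0.

no solution exists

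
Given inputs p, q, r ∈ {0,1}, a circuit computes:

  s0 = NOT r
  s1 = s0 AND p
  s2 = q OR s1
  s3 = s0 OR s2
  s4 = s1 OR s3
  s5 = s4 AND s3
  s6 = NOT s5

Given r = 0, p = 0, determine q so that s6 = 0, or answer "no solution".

s6 = NOT s5 must be 0, so s5 = 1.
Check with r = 0, p = 0 and q=0:
s0 = NOT r = NOT 0 = 1
s1 = s0 AND p = 1 AND 0 = 0
s2 = q OR s1 = 0 OR 0 = 0
s3 = s0 OR s2 = 1 OR 0 = 1
s4 = s1 OR s3 = 0 OR 1 = 1
s5 = s4 AND s3 = 1 AND 1 = 1
s6 = NOT s5 = NOT 1 = 0
So s6 = 0.

q=0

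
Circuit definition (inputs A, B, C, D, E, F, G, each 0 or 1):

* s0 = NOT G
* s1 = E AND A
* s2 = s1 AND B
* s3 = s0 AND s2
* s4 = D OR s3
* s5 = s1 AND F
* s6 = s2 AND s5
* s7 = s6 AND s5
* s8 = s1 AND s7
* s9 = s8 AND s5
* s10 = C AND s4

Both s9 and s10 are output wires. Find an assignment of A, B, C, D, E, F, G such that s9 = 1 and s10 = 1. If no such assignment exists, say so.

Check with A=1, B=1, C=1, D=0, E=1, F=1, G=0:
s0 = NOT G = NOT 0 = 1
s1 = E AND A = 1 AND 1 = 1
s2 = s1 AND B = 1 AND 1 = 1
s3 = s0 AND s2 = 1 AND 1 = 1
s4 = D OR s3 = 0 OR 1 = 1
s5 = s1 AND F = 1 AND 1 = 1
s6 = s2 AND s5 = 1 AND 1 = 1
s7 = s6 AND s5 = 1 AND 1 = 1
s8 = s1 AND s7 = 1 AND 1 = 1
s9 = s8 AND s5 = 1 AND 1 = 1
s10 = C AND s4 = 1 AND 1 = 1
So s9 = 1 and s10 = 1.

A=1, B=1, C=1, D=0, E=1, F=1, G=0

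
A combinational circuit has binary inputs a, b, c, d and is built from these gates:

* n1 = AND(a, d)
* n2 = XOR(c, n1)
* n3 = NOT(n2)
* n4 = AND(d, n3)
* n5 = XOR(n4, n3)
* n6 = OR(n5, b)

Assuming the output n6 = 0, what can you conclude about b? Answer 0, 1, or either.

n6 = OR(n5, b) must be 0, so both n5 = 0 and b = 0.
n5 = XOR(n4, n3) must be 0, so n4 and n3 are equal.
Every assignment with n6 = 0 has b = 0; there are 6 such assignment(s).

0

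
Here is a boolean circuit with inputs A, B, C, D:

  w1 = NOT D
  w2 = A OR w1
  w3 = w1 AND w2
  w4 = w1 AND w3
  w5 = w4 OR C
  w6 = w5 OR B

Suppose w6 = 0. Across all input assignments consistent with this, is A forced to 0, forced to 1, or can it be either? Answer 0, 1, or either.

either

Both values of A occur among assignments with w6 = 0:
  A=0: A=0, B=0, C=0, D=1
  A=1: A=1, B=0, C=0, D=1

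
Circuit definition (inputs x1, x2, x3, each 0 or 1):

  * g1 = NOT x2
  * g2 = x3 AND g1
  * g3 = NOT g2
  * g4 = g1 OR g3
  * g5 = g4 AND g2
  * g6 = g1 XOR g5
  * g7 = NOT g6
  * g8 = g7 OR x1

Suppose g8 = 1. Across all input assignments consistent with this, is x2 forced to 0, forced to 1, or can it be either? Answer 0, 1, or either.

Both values of x2 occur among assignments with g8 = 1:
  x2=0: x1=0, x2=0, x3=1
  x2=1: x1=0, x2=1, x3=0

either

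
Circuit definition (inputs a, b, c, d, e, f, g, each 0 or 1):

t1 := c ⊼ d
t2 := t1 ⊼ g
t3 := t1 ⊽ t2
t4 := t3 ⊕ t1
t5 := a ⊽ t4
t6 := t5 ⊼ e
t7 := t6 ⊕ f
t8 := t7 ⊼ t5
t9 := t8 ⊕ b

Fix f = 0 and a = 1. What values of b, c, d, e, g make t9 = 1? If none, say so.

b=0, c=1, d=0, e=0, g=0

Check with f = 0 and a = 1 and b=0, c=1, d=0, e=0, g=0:
t1 = c ⊼ d = 1 ⊼ 0 = 1
t2 = t1 ⊼ g = 1 ⊼ 0 = 1
t3 = t1 ⊽ t2 = 1 ⊽ 1 = 0
t4 = t3 ⊕ t1 = 0 ⊕ 1 = 1
t5 = a ⊽ t4 = 1 ⊽ 1 = 0
t6 = t5 ⊼ e = 0 ⊼ 0 = 1
t7 = t6 ⊕ f = 1 ⊕ 0 = 1
t8 = t7 ⊼ t5 = 1 ⊼ 0 = 1
t9 = t8 ⊕ b = 1 ⊕ 0 = 1
So t9 = 1.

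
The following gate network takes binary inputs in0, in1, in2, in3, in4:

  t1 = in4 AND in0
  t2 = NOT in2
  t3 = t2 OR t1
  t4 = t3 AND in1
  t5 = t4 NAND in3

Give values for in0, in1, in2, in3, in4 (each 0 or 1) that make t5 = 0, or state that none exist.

in0=0 in1=1 in2=0 in3=1 in4=0

Check with in0=0 in1=1 in2=0 in3=1 in4=0:
t1 = in4 AND in0 = 0 AND 0 = 0
t2 = NOT in2 = NOT 0 = 1
t3 = t2 OR t1 = 1 OR 0 = 1
t4 = t3 AND in1 = 1 AND 1 = 1
t5 = t4 NAND in3 = 1 NAND 1 = 0
So t5 = 0 as required.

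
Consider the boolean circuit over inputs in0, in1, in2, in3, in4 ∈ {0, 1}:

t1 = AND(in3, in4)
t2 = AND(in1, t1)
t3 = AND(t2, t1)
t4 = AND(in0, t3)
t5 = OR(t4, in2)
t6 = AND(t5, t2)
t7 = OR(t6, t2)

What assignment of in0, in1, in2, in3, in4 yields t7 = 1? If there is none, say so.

in0=0 in1=1 in2=0 in3=1 in4=1

Check with in0=0 in1=1 in2=0 in3=1 in4=1:
t1 = AND(in3, in4) = AND(1, 1) = 1
t2 = AND(in1, t1) = AND(1, 1) = 1
t3 = AND(t2, t1) = AND(1, 1) = 1
t4 = AND(in0, t3) = AND(0, 1) = 0
t5 = OR(t4, in2) = OR(0, 0) = 0
t6 = AND(t5, t2) = AND(0, 1) = 0
t7 = OR(t6, t2) = OR(0, 1) = 1
So t7 = 1 as required.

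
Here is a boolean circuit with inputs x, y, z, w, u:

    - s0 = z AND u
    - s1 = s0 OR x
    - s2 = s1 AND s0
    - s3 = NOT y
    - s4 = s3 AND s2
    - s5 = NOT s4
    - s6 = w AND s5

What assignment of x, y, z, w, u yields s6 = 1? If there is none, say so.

x=0 y=0 z=0 w=1 u=0

s6 = w AND s5 must be 1, so both w = 1 and s5 = 1.
s5 = NOT s4 must be 1, so s4 = 0.
s4 = s3 AND s2 must be 0, so at least one of s3, s2 is 0.
Check with x=0 y=0 z=0 w=1 u=0:
s0 = z AND u = 0 AND 0 = 0
s1 = s0 OR x = 0 OR 0 = 0
s2 = s1 AND s0 = 0 AND 0 = 0
s3 = NOT y = NOT 0 = 1
s4 = s3 AND s2 = 1 AND 0 = 0
s5 = NOT s4 = NOT 0 = 1
s6 = w AND s5 = 1 AND 1 = 1
So s6 = 1 as required.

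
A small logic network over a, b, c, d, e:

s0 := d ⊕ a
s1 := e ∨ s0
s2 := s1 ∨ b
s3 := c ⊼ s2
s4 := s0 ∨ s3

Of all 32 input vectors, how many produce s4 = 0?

s4 = s0 ∨ s3 must be 0, so both s0 = 0 and s3 = 0.
Enumerating the 32 input combinations, 6 give s4 = 0 and 26 give s4 = 1.

6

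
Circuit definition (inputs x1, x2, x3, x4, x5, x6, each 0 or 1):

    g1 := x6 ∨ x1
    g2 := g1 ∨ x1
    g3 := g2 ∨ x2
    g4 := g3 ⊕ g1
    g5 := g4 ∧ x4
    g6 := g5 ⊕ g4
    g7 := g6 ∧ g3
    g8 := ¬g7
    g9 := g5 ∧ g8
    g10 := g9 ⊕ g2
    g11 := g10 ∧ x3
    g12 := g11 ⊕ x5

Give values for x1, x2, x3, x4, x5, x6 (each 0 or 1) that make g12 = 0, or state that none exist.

x1=0, x2=1, x3=0, x4=1, x5=0, x6=0

g12 = g11 ⊕ x5 must be 0, so g11 and x5 are equal.
Check with x1=0, x2=1, x3=0, x4=1, x5=0, x6=0:
g1 = x6 ∨ x1 = 0 ∨ 0 = 0
g2 = g1 ∨ x1 = 0 ∨ 0 = 0
g3 = g2 ∨ x2 = 0 ∨ 1 = 1
g4 = g3 ⊕ g1 = 1 ⊕ 0 = 1
g5 = g4 ∧ x4 = 1 ∧ 1 = 1
g6 = g5 ⊕ g4 = 1 ⊕ 1 = 0
g7 = g6 ∧ g3 = 0 ∧ 1 = 0
g8 = ¬g7 = ¬0 = 1
g9 = g5 ∧ g8 = 1 ∧ 1 = 1
g10 = g9 ⊕ g2 = 1 ⊕ 0 = 1
g11 = g10 ∧ x3 = 1 ∧ 0 = 0
g12 = g11 ⊕ x5 = 0 ⊕ 0 = 0
So g12 = 0 as required.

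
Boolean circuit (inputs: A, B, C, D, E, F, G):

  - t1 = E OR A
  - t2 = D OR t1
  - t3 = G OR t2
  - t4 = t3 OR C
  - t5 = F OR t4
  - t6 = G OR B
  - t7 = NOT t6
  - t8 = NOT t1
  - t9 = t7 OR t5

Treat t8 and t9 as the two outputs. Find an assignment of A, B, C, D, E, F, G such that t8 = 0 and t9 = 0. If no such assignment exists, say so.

Across all 128 input combinations, none give both t8 = 0 and t9 = 0.

no solution exists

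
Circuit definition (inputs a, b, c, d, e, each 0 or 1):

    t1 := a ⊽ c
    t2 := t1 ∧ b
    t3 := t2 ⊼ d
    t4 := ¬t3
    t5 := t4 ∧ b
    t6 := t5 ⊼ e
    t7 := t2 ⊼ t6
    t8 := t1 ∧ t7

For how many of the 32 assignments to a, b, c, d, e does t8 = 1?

t8 = t1 ∧ t7 must be 1, so both t1 = 1 and t7 = 1.
t1 = a ⊽ c must be 1, so both a = 0 and c = 0.
t7 = t2 ⊼ t6 must be 1, so at least one of t2, t6 is 0.
Satisfying assignments:
  a=0, b=0, c=0, d=0, e=0
  a=0, b=0, c=0, d=0, e=1
  a=0, b=0, c=0, d=1, e=0
  a=0, b=0, c=0, d=1, e=1
  a=0, b=1, c=0, d=1, e=1

5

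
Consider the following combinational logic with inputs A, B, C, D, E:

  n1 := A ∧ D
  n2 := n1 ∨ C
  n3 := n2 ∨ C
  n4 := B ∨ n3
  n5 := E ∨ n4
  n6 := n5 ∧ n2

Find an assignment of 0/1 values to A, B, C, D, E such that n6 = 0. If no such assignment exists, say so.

n6 = n5 ∧ n2 must be 0, so at least one of n5, n2 is 0.
Check with A=0, B=0, C=0, D=1, E=0:
n1 = A ∧ D = 0 ∧ 1 = 0
n2 = n1 ∨ C = 0 ∨ 0 = 0
n3 = n2 ∨ C = 0 ∨ 0 = 0
n4 = B ∨ n3 = 0 ∨ 0 = 0
n5 = E ∨ n4 = 0 ∨ 0 = 0
n6 = n5 ∧ n2 = 0 ∧ 0 = 0
So n6 = 0 as required.

A=0, B=0, C=0, D=1, E=0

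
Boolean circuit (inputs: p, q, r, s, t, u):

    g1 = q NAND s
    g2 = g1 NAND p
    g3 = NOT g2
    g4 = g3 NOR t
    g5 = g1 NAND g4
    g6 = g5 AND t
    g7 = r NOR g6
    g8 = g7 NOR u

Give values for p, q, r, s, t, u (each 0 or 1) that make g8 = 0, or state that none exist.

p=0 q=0 r=1 s=1 t=0 u=1

g8 = g7 NOR u must be 0, so at least one of g7, u is 1.
Check with p=0 q=0 r=1 s=1 t=0 u=1:
g1 = q NAND s = 0 NAND 1 = 1
g2 = g1 NAND p = 1 NAND 0 = 1
g3 = NOT g2 = NOT 1 = 0
g4 = g3 NOR t = 0 NOR 0 = 1
g5 = g1 NAND g4 = 1 NAND 1 = 0
g6 = g5 AND t = 0 AND 0 = 0
g7 = r NOR g6 = 1 NOR 0 = 0
g8 = g7 NOR u = 0 NOR 1 = 0
So g8 = 0 as required.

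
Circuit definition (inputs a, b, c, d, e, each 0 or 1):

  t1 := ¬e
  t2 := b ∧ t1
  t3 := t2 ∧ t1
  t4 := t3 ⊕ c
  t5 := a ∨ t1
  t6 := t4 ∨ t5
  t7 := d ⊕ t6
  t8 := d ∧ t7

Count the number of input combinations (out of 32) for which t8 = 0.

30

t8 = d ∧ t7 must be 0, so at least one of d, t7 is 0.
Enumerating the 32 input combinations, 30 give t8 = 0 and 2 give t8 = 1.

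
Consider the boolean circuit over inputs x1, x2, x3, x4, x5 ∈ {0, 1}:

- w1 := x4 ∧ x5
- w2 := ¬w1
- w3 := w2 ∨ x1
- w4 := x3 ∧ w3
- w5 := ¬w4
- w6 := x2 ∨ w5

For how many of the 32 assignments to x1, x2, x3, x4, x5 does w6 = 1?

25

w6 = x2 ∨ w5 must be 1, so at least one of x2, w5 is 1.
Enumerating the 32 input combinations, 25 give w6 = 1 and 7 give w6 = 0.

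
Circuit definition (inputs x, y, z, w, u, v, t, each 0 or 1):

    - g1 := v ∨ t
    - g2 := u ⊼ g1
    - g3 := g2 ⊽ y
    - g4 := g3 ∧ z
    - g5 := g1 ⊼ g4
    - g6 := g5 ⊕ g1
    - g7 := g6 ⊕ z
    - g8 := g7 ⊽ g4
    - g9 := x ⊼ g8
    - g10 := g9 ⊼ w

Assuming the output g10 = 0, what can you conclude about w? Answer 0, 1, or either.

1

g10 = g9 ⊼ w must be 0, so both g9 = 1 and w = 1.
g9 = x ⊼ g8 must be 1, so at least one of x, g8 is 0.
Every assignment with g10 = 0 has w = 1; there are 48 such assignment(s).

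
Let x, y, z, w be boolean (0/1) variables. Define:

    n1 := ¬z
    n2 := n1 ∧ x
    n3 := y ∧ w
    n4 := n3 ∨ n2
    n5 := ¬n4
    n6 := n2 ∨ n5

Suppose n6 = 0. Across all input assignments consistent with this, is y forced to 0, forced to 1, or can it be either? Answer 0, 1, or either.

n6 = n2 ∨ n5 must be 0, so both n2 = 0 and n5 = 0.
n2 = n1 ∧ x must be 0, so at least one of n1, x is 0.
Every assignment with n6 = 0 has y = 1; there are 3 such assignment(s).
  x=0, y=1, z=0, w=1
  x=0, y=1, z=1, w=1
  x=1, y=1, z=1, w=1

1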